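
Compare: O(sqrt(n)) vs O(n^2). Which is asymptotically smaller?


sublinear grows slower than quadratic
O(sqrt(n)) is asymptotically smaller; O(n^2) grows faster


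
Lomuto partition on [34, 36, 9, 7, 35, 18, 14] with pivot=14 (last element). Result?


Elements <= 14 go left of pivot.
Result: [9, 7, 14, 36, 35, 18, 34], pivot at index 2


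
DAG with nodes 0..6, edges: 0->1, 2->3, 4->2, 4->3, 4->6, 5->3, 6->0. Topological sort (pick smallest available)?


Kahn's algorithm, process smallest node first
Order: [4, 2, 5, 3, 6, 0, 1]


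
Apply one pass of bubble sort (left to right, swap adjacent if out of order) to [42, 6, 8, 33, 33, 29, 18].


After one pass: [6, 8, 33, 33, 29, 18, 42]


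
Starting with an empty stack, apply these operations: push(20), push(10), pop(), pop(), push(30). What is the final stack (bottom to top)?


push(20) -> [20]
push(10) -> [20, 10]
pop() returns 10 -> [20]
pop() returns 20 -> []
push(30) -> [30]
Final stack (bottom to top): [30]


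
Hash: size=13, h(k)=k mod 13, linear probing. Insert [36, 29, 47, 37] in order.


Insertions: 36->slot 10; 29->slot 3; 47->slot 8; 37->slot 11
Table: [None, None, None, 29, None, None, None, None, 47, None, 36, 37, None]


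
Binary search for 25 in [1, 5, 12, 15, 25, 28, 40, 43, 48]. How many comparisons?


Search for 25:
[0,8] mid=4 arr[4]=25
Total: 1 comparisons


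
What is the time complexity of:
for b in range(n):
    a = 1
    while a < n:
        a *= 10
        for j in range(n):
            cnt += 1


Per nesting level: O(n) * O(log n) * O(n) = O(n^2 log n)
Complexity: O(n^2 log n)


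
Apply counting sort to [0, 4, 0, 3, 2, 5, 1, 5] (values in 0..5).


Count array: [2, 1, 1, 1, 1, 2]
Reconstruct: [0, 0, 1, 2, 3, 4, 5, 5]


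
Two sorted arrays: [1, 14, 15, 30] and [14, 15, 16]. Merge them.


Compare heads, take smaller each step.
Merged: [1, 14, 14, 15, 15, 16, 30]


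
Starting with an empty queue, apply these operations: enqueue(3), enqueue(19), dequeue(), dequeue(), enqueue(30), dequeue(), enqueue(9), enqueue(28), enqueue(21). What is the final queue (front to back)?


enqueue(3) -> [3]
enqueue(19) -> [3, 19]
dequeue() returns 3 -> [19]
dequeue() returns 19 -> []
enqueue(30) -> [30]
dequeue() returns 30 -> []
enqueue(9) -> [9]
enqueue(28) -> [9, 28]
enqueue(21) -> [9, 28, 21]
Final queue (front to back): [9, 28, 21]


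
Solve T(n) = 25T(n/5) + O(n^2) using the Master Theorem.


a=25, b=5, c=2. log_5(25)=2 = c=2. Case 2: O(n^c log n) = O(n^2 log n)
Complexity: O(n^2 log n)


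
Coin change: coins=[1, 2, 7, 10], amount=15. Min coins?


dp[0]=0; dp[i]=1+min(dp[i-c] for c in coins)
...dp[10]=1, dp[11]=2, dp[12]=2, dp[13]=3, dp[14]=2, dp[15]=3
Minimum coins for 15 = 3


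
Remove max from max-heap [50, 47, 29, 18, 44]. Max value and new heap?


Max = 50
Replace root with last, heapify down
Resulting heap: [47, 44, 29, 18]


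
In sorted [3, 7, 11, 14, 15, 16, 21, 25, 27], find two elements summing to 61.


Two pointers: lo=0, hi=8
No pair sums to 61


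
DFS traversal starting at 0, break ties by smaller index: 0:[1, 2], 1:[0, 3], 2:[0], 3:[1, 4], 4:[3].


DFS stack-based: start with [0]
Visit order: [0, 1, 3, 4, 2]


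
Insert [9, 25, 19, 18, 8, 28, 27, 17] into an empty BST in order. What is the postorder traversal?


Root = 9; build tree by BST insertion.
Postorder traversal: [8, 17, 18, 19, 27, 28, 25, 9]


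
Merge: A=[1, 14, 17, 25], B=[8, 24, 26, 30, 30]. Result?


Compare heads, take smaller each step.
Merged: [1, 8, 14, 17, 24, 25, 26, 30, 30]


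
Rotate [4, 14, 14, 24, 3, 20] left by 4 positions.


Left rotate by 4: [3, 20, 4, 14, 14, 24]


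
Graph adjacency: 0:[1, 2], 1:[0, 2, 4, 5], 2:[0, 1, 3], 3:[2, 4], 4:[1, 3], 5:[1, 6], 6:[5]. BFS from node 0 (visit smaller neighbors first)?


BFS queue: start with [0]
Visit order: [0, 1, 2, 4, 5, 3, 6]


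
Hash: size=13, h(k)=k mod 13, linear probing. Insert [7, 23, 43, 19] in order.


Insertions: 7->slot 7; 23->slot 10; 43->slot 4; 19->slot 6
Table: [None, None, None, None, 43, None, 19, 7, None, None, 23, None, None]


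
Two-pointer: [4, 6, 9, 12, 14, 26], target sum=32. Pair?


Two pointers: lo=0, hi=5
Found pair: (6, 26) summing to 32


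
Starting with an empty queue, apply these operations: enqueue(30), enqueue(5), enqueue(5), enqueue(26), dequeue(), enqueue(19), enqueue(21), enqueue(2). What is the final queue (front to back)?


enqueue(30) -> [30]
enqueue(5) -> [30, 5]
enqueue(5) -> [30, 5, 5]
enqueue(26) -> [30, 5, 5, 26]
dequeue() returns 30 -> [5, 5, 26]
enqueue(19) -> [5, 5, 26, 19]
enqueue(21) -> [5, 5, 26, 19, 21]
enqueue(2) -> [5, 5, 26, 19, 21, 2]
Final queue (front to back): [5, 5, 26, 19, 21, 2]


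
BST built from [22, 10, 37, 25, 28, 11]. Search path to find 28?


BST root = 22
Search for 28: compare at each node
Path: [22, 37, 25, 28]


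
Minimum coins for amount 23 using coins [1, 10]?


dp[0]=0; dp[i]=1+min(dp[i-c] for c in coins)
...dp[18]=9, dp[19]=10, dp[20]=2, dp[21]=3, dp[22]=4, dp[23]=5
Minimum coins for 23 = 5


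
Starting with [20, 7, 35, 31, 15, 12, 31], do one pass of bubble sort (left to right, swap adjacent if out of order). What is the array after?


After one pass: [7, 20, 31, 15, 12, 31, 35]


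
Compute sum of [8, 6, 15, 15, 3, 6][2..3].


Prefix sums: [0, 8, 14, 29, 44, 47, 53]
Sum[2..3] = prefix[4] - prefix[2] = 44 - 14 = 30


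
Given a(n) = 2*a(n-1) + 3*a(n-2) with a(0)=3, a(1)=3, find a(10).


Build bottom-up:
...a(8)=9843, a(9)=29523, a(10)=2*29523+3*9843=88575


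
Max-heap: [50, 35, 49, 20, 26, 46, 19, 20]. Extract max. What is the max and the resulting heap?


Max = 50
Replace root with last, heapify down
Resulting heap: [49, 35, 46, 20, 26, 20, 19]


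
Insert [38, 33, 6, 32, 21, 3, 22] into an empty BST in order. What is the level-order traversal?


Root = 38; build tree by BST insertion.
Level-Order traversal: [38, 33, 6, 3, 32, 21, 22]


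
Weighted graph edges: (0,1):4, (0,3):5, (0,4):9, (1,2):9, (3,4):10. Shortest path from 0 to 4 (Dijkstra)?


Dijkstra from 0:
Distances: {0: 0, 1: 4, 2: 13, 3: 5, 4: 9}
Shortest distance to 4 = 9, path = [0, 4]


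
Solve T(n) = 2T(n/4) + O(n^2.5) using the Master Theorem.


a=2, b=4, c=2.5. log_4(2)=0.5 < c=2.5. Case 3: O(n^c) = O(n^2.500)
Complexity: O(n^2.500)


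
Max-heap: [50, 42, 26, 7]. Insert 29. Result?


Append 29: [50, 42, 26, 7, 29]
Bubble up: no swaps needed
Result: [50, 42, 26, 7, 29]


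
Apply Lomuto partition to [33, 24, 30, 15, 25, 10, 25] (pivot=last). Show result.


Elements <= 25 go left of pivot.
Result: [24, 15, 25, 10, 25, 33, 30], pivot at index 4


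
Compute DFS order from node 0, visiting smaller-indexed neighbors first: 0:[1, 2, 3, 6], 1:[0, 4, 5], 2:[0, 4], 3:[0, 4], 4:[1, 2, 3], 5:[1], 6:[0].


DFS stack-based: start with [0]
Visit order: [0, 1, 4, 2, 3, 5, 6]


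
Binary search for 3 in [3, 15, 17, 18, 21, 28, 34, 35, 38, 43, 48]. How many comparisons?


Search for 3:
[0,10] mid=5 arr[5]=28
[0,4] mid=2 arr[2]=17
[0,1] mid=0 arr[0]=3
Total: 3 comparisons


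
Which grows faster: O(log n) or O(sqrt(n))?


logarithmic grows slower than sublinear
O(log n) is asymptotically smaller; O(sqrt(n)) grows faster


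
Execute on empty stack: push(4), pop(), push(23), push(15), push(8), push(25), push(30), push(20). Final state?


push(4) -> [4]
pop() returns 4 -> []
push(23) -> [23]
push(15) -> [23, 15]
push(8) -> [23, 15, 8]
push(25) -> [23, 15, 8, 25]
push(30) -> [23, 15, 8, 25, 30]
push(20) -> [23, 15, 8, 25, 30, 20]
Final stack (bottom to top): [23, 15, 8, 25, 30, 20]


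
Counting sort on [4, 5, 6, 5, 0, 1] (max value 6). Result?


Count array: [1, 1, 0, 0, 1, 2, 1]
Reconstruct: [0, 1, 4, 5, 5, 6]


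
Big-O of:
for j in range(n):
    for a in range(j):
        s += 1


Per nesting level: O(n) * O(n) [triangular over j] = O(n^2)
Complexity: O(n^2)


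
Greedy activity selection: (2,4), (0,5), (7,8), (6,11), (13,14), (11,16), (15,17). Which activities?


Greedy: pick earliest-ending, then skip overlaps.
Selected (4 activities): [(2, 4), (7, 8), (13, 14), (15, 17)]


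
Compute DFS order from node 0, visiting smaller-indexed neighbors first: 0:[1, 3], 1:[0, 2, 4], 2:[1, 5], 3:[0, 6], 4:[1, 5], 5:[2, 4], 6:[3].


DFS stack-based: start with [0]
Visit order: [0, 1, 2, 5, 4, 3, 6]


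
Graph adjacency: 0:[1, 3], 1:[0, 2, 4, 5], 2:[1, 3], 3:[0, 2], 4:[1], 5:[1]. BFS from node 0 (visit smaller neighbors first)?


BFS queue: start with [0]
Visit order: [0, 1, 3, 2, 4, 5]


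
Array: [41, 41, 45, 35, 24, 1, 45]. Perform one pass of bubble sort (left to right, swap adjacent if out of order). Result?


After one pass: [41, 41, 35, 24, 1, 45, 45]


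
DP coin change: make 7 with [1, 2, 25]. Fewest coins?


dp[0]=0; dp[i]=1+min(dp[i-c] for c in coins)
...dp[2]=1, dp[3]=2, dp[4]=2, dp[5]=3, dp[6]=3, dp[7]=4
Minimum coins for 7 = 4


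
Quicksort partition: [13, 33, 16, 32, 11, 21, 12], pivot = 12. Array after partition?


Elements <= 12 go left of pivot.
Result: [11, 12, 16, 32, 13, 21, 33], pivot at index 1


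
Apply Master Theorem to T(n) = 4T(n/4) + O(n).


a=4, b=4, c=1. log_4(4)=1 = c=1. Case 2: O(n^c log n) = O(n log n)
Complexity: O(n log n)


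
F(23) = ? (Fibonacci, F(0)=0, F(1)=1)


F(n)=F(n-1)+F(n-2)
...F(21)=10946, F(22)=17711, F(23)=28657


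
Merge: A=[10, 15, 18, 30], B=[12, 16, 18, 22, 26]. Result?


Compare heads, take smaller each step.
Merged: [10, 12, 15, 16, 18, 18, 22, 26, 30]


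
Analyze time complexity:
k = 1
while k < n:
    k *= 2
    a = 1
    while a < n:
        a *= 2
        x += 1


Per nesting level: O(log n) * O(log n) = O((log n)^2)
Complexity: O((log n)^2)


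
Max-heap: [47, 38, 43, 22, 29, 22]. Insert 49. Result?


Append 49: [47, 38, 43, 22, 29, 22, 49]
Bubble up: swap idx 6(49) with idx 2(43); swap idx 2(49) with idx 0(47)
Result: [49, 38, 47, 22, 29, 22, 43]


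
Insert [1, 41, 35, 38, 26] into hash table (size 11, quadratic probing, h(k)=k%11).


Insertions: 1->slot 1; 41->slot 8; 35->slot 2; 38->slot 5; 26->slot 4
Table: [None, 1, 35, None, 26, 38, None, None, 41, None, None]


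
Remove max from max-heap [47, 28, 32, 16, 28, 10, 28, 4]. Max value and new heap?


Max = 47
Replace root with last, heapify down
Resulting heap: [32, 28, 28, 16, 28, 10, 4]


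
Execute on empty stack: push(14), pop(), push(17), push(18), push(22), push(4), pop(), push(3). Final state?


push(14) -> [14]
pop() returns 14 -> []
push(17) -> [17]
push(18) -> [17, 18]
push(22) -> [17, 18, 22]
push(4) -> [17, 18, 22, 4]
pop() returns 4 -> [17, 18, 22]
push(3) -> [17, 18, 22, 3]
Final stack (bottom to top): [17, 18, 22, 3]


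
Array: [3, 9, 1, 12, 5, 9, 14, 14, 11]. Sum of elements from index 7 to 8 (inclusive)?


Prefix sums: [0, 3, 12, 13, 25, 30, 39, 53, 67, 78]
Sum[7..8] = prefix[9] - prefix[7] = 78 - 53 = 25


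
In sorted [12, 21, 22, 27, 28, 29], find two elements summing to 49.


Two pointers: lo=0, hi=5
Found pair: (21, 28) summing to 49


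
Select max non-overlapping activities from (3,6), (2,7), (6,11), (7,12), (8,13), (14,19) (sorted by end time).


Greedy: pick earliest-ending, then skip overlaps.
Selected (3 activities): [(3, 6), (6, 11), (14, 19)]


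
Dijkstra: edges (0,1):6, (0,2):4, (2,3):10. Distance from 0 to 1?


Dijkstra from 0:
Distances: {0: 0, 1: 6, 2: 4, 3: 14}
Shortest distance to 1 = 6, path = [0, 1]


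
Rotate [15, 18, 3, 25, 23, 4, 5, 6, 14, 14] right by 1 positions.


Right rotate by 1: [14, 15, 18, 3, 25, 23, 4, 5, 6, 14]


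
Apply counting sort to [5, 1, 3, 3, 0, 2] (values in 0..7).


Count array: [1, 1, 1, 2, 0, 1, 0, 0]
Reconstruct: [0, 1, 2, 3, 3, 5]


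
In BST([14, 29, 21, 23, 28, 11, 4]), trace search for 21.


BST root = 14
Search for 21: compare at each node
Path: [14, 29, 21]


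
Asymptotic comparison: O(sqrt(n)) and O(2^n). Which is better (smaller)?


sublinear grows slower than exponential
O(sqrt(n)) is asymptotically smaller; O(2^n) grows faster


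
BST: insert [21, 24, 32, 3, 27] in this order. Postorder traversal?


Root = 21; build tree by BST insertion.
Postorder traversal: [3, 27, 32, 24, 21]


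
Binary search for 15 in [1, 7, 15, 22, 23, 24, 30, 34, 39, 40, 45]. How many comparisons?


Search for 15:
[0,10] mid=5 arr[5]=24
[0,4] mid=2 arr[2]=15
Total: 2 comparisons


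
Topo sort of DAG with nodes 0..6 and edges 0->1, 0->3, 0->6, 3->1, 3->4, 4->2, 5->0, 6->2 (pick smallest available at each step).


Kahn's algorithm, process smallest node first
Order: [5, 0, 3, 1, 4, 6, 2]


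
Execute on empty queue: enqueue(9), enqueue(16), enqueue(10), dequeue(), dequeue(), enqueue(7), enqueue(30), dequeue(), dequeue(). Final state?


enqueue(9) -> [9]
enqueue(16) -> [9, 16]
enqueue(10) -> [9, 16, 10]
dequeue() returns 9 -> [16, 10]
dequeue() returns 16 -> [10]
enqueue(7) -> [10, 7]
enqueue(30) -> [10, 7, 30]
dequeue() returns 10 -> [7, 30]
dequeue() returns 7 -> [30]
Final queue (front to back): [30]


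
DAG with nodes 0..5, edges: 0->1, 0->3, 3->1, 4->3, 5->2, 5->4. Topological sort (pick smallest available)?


Kahn's algorithm, process smallest node first
Order: [0, 5, 2, 4, 3, 1]


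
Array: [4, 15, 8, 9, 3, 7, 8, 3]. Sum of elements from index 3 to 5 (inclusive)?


Prefix sums: [0, 4, 19, 27, 36, 39, 46, 54, 57]
Sum[3..5] = prefix[6] - prefix[3] = 46 - 27 = 19


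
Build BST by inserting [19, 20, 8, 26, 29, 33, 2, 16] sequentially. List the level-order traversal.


Root = 19; build tree by BST insertion.
Level-Order traversal: [19, 8, 20, 2, 16, 26, 29, 33]


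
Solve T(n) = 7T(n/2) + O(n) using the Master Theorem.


a=7, b=2, c=1. log_2(7)=2.807 > c=1. Case 1: O(n^log_b(a)) = O(n^2.807)
Complexity: O(n^2.807)


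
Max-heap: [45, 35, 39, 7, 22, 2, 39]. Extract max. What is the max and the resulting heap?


Max = 45
Replace root with last, heapify down
Resulting heap: [39, 35, 39, 7, 22, 2]


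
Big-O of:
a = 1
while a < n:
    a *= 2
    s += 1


Per nesting level: O(log n) = O(log n)
Complexity: O(log n)


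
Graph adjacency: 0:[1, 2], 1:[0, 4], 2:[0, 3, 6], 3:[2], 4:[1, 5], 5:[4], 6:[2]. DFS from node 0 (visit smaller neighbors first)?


DFS stack-based: start with [0]
Visit order: [0, 1, 4, 5, 2, 3, 6]


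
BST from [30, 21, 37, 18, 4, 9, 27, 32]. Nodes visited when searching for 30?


BST root = 30
Search for 30: compare at each node
Path: [30]


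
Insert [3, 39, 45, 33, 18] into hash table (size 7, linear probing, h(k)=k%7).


Insertions: 3->slot 3; 39->slot 4; 45->slot 5; 33->slot 6; 18->slot 0
Table: [18, None, None, 3, 39, 45, 33]


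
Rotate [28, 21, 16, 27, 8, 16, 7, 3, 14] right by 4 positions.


Right rotate by 4: [16, 7, 3, 14, 28, 21, 16, 27, 8]


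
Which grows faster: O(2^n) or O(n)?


linear grows slower than exponential
O(n) is asymptotically smaller; O(2^n) grows faster


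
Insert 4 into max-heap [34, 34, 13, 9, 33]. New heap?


Append 4: [34, 34, 13, 9, 33, 4]
Bubble up: no swaps needed
Result: [34, 34, 13, 9, 33, 4]


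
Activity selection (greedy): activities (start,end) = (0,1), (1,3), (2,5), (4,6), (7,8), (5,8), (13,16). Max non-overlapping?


Greedy: pick earliest-ending, then skip overlaps.
Selected (5 activities): [(0, 1), (1, 3), (4, 6), (7, 8), (13, 16)]


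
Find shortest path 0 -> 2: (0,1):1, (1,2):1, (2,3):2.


Dijkstra from 0:
Distances: {0: 0, 1: 1, 2: 2, 3: 4}
Shortest distance to 2 = 2, path = [0, 1, 2]


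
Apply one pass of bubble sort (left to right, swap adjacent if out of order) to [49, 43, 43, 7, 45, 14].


After one pass: [43, 43, 7, 45, 14, 49]


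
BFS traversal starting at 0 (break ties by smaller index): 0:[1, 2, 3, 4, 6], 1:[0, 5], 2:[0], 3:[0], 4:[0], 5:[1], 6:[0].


BFS queue: start with [0]
Visit order: [0, 1, 2, 3, 4, 6, 5]


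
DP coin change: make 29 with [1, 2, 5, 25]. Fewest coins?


dp[0]=0; dp[i]=1+min(dp[i-c] for c in coins)
...dp[24]=6, dp[25]=1, dp[26]=2, dp[27]=2, dp[28]=3, dp[29]=3
Minimum coins for 29 = 3


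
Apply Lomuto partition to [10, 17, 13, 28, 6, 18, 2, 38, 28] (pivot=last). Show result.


Elements <= 28 go left of pivot.
Result: [10, 17, 13, 28, 6, 18, 2, 28, 38], pivot at index 7


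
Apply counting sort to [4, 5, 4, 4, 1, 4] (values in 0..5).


Count array: [0, 1, 0, 0, 4, 1]
Reconstruct: [1, 4, 4, 4, 4, 5]


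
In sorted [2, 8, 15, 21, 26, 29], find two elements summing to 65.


Two pointers: lo=0, hi=5
No pair sums to 65


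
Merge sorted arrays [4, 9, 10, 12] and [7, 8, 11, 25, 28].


Compare heads, take smaller each step.
Merged: [4, 7, 8, 9, 10, 11, 12, 25, 28]


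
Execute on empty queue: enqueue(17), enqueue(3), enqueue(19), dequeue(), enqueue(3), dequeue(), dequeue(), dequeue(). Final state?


enqueue(17) -> [17]
enqueue(3) -> [17, 3]
enqueue(19) -> [17, 3, 19]
dequeue() returns 17 -> [3, 19]
enqueue(3) -> [3, 19, 3]
dequeue() returns 3 -> [19, 3]
dequeue() returns 19 -> [3]
dequeue() returns 3 -> []
Final queue (front to back): []


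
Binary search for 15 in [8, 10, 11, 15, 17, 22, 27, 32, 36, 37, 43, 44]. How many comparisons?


Search for 15:
[0,11] mid=5 arr[5]=22
[0,4] mid=2 arr[2]=11
[3,4] mid=3 arr[3]=15
Total: 3 comparisons


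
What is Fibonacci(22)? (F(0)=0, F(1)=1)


F(n)=F(n-1)+F(n-2)
...F(20)=6765, F(21)=10946, F(22)=17711


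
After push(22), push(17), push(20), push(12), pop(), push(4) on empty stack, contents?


push(22) -> [22]
push(17) -> [22, 17]
push(20) -> [22, 17, 20]
push(12) -> [22, 17, 20, 12]
pop() returns 12 -> [22, 17, 20]
push(4) -> [22, 17, 20, 4]
Final stack (bottom to top): [22, 17, 20, 4]


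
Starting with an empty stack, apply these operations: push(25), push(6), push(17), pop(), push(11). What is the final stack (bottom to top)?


push(25) -> [25]
push(6) -> [25, 6]
push(17) -> [25, 6, 17]
pop() returns 17 -> [25, 6]
push(11) -> [25, 6, 11]
Final stack (bottom to top): [25, 6, 11]


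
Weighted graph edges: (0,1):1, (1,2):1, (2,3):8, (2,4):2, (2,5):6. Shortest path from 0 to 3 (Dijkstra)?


Dijkstra from 0:
Distances: {0: 0, 1: 1, 2: 2, 3: 10, 4: 4, 5: 8}
Shortest distance to 3 = 10, path = [0, 1, 2, 3]


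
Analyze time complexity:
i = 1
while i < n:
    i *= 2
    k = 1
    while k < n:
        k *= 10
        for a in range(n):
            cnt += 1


Per nesting level: O(log n) * O(log n) * O(n) = O(n (log n)^2)
Complexity: O(n (log n)^2)


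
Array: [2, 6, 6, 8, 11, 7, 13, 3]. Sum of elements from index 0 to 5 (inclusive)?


Prefix sums: [0, 2, 8, 14, 22, 33, 40, 53, 56]
Sum[0..5] = prefix[6] - prefix[0] = 40 - 0 = 40


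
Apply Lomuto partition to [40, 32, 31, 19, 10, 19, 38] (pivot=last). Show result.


Elements <= 38 go left of pivot.
Result: [32, 31, 19, 10, 19, 38, 40], pivot at index 5


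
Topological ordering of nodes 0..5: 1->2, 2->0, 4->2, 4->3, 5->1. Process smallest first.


Kahn's algorithm, process smallest node first
Order: [4, 3, 5, 1, 2, 0]


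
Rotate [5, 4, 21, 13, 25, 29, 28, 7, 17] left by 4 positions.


Left rotate by 4: [25, 29, 28, 7, 17, 5, 4, 21, 13]


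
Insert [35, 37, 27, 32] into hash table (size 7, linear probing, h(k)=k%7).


Insertions: 35->slot 0; 37->slot 2; 27->slot 6; 32->slot 4
Table: [35, None, 37, None, 32, None, 27]


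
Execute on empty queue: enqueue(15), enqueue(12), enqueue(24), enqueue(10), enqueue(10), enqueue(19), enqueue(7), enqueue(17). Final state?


enqueue(15) -> [15]
enqueue(12) -> [15, 12]
enqueue(24) -> [15, 12, 24]
enqueue(10) -> [15, 12, 24, 10]
enqueue(10) -> [15, 12, 24, 10, 10]
enqueue(19) -> [15, 12, 24, 10, 10, 19]
enqueue(7) -> [15, 12, 24, 10, 10, 19, 7]
enqueue(17) -> [15, 12, 24, 10, 10, 19, 7, 17]
Final queue (front to back): [15, 12, 24, 10, 10, 19, 7, 17]


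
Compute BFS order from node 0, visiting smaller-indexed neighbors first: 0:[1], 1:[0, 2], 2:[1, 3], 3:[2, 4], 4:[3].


BFS queue: start with [0]
Visit order: [0, 1, 2, 3, 4]


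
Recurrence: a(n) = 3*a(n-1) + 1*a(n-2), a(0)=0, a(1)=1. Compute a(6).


Build bottom-up:
...a(4)=33, a(5)=109, a(6)=3*109+1*33=360


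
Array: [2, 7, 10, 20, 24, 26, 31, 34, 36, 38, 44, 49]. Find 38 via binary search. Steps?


Search for 38:
[0,11] mid=5 arr[5]=26
[6,11] mid=8 arr[8]=36
[9,11] mid=10 arr[10]=44
[9,9] mid=9 arr[9]=38
Total: 4 comparisons


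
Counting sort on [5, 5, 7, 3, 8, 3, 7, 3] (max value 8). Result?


Count array: [0, 0, 0, 3, 0, 2, 0, 2, 1]
Reconstruct: [3, 3, 3, 5, 5, 7, 7, 8]


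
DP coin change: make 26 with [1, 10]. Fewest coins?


dp[0]=0; dp[i]=1+min(dp[i-c] for c in coins)
...dp[21]=3, dp[22]=4, dp[23]=5, dp[24]=6, dp[25]=7, dp[26]=8
Minimum coins for 26 = 8


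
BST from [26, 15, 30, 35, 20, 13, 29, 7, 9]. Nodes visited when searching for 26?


BST root = 26
Search for 26: compare at each node
Path: [26]


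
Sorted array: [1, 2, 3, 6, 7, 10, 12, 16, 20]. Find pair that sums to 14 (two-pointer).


Two pointers: lo=0, hi=8
Found pair: (2, 12) summing to 14


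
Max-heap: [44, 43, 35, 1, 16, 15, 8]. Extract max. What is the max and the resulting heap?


Max = 44
Replace root with last, heapify down
Resulting heap: [43, 16, 35, 1, 8, 15]


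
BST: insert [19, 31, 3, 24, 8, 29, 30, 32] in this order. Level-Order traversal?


Root = 19; build tree by BST insertion.
Level-Order traversal: [19, 3, 31, 8, 24, 32, 29, 30]


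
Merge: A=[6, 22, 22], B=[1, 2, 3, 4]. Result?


Compare heads, take smaller each step.
Merged: [1, 2, 3, 4, 6, 22, 22]


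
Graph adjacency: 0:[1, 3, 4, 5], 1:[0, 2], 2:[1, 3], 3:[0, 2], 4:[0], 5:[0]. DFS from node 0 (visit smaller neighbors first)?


DFS stack-based: start with [0]
Visit order: [0, 1, 2, 3, 4, 5]


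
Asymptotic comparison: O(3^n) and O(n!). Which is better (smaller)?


exponential (base 3) grows slower than factorial
O(3^n) is asymptotically smaller; O(n!) grows faster


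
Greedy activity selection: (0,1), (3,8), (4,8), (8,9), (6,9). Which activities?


Greedy: pick earliest-ending, then skip overlaps.
Selected (3 activities): [(0, 1), (3, 8), (8, 9)]


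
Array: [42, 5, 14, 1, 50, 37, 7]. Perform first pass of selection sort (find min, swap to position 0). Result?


After one pass: [1, 5, 14, 42, 50, 37, 7]


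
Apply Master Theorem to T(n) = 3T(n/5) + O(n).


a=3, b=5, c=1. log_5(3)=0.683 < c=1. Case 3: O(n^c) = O(n)
Complexity: O(n)


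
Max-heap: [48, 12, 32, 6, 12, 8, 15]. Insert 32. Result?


Append 32: [48, 12, 32, 6, 12, 8, 15, 32]
Bubble up: swap idx 7(32) with idx 3(6); swap idx 3(32) with idx 1(12)
Result: [48, 32, 32, 12, 12, 8, 15, 6]


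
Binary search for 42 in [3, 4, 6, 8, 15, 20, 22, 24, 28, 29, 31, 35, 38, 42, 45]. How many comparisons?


Search for 42:
[0,14] mid=7 arr[7]=24
[8,14] mid=11 arr[11]=35
[12,14] mid=13 arr[13]=42
Total: 3 comparisons


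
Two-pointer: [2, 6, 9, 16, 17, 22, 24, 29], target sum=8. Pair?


Two pointers: lo=0, hi=7
Found pair: (2, 6) summing to 8


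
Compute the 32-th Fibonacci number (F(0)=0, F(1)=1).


F(n)=F(n-1)+F(n-2)
...F(30)=832040, F(31)=1346269, F(32)=2178309


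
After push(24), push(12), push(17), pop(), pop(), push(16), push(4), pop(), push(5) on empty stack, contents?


push(24) -> [24]
push(12) -> [24, 12]
push(17) -> [24, 12, 17]
pop() returns 17 -> [24, 12]
pop() returns 12 -> [24]
push(16) -> [24, 16]
push(4) -> [24, 16, 4]
pop() returns 4 -> [24, 16]
push(5) -> [24, 16, 5]
Final stack (bottom to top): [24, 16, 5]


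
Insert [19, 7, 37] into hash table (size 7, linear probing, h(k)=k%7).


Insertions: 19->slot 5; 7->slot 0; 37->slot 2
Table: [7, None, 37, None, None, 19, None]


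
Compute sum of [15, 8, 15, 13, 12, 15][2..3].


Prefix sums: [0, 15, 23, 38, 51, 63, 78]
Sum[2..3] = prefix[4] - prefix[2] = 51 - 23 = 28


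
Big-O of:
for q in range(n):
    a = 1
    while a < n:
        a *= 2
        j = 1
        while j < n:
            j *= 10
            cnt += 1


Per nesting level: O(n) * O(log n) * O(log n) = O(n (log n)^2)
Complexity: O(n (log n)^2)


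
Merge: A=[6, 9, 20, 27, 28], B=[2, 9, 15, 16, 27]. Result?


Compare heads, take smaller each step.
Merged: [2, 6, 9, 9, 15, 16, 20, 27, 27, 28]


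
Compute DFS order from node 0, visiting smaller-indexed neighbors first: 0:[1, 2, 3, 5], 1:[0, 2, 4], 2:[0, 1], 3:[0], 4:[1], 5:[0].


DFS stack-based: start with [0]
Visit order: [0, 1, 2, 4, 3, 5]


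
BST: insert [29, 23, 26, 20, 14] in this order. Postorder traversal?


Root = 29; build tree by BST insertion.
Postorder traversal: [14, 20, 26, 23, 29]


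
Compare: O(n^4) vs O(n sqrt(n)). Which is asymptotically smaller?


n^1.5 grows slower than quartic
O(n sqrt(n)) is asymptotically smaller; O(n^4) grows faster


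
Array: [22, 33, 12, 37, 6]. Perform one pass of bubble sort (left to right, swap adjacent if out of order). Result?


After one pass: [22, 12, 33, 6, 37]


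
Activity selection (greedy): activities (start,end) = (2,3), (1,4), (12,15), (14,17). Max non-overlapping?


Greedy: pick earliest-ending, then skip overlaps.
Selected (2 activities): [(2, 3), (12, 15)]


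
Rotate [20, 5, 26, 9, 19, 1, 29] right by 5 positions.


Right rotate by 5: [26, 9, 19, 1, 29, 20, 5]


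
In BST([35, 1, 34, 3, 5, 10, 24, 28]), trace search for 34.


BST root = 35
Search for 34: compare at each node
Path: [35, 1, 34]


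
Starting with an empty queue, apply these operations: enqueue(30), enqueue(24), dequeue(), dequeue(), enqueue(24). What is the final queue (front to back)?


enqueue(30) -> [30]
enqueue(24) -> [30, 24]
dequeue() returns 30 -> [24]
dequeue() returns 24 -> []
enqueue(24) -> [24]
Final queue (front to back): [24]


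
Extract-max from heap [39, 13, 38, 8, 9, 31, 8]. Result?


Max = 39
Replace root with last, heapify down
Resulting heap: [38, 13, 31, 8, 9, 8]


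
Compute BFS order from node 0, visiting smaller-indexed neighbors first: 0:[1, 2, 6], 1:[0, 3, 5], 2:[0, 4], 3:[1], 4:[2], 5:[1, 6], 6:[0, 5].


BFS queue: start with [0]
Visit order: [0, 1, 2, 6, 3, 5, 4]


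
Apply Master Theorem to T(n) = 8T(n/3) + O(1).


a=8, b=3, c=0. log_3(8)=1.893 > c=0. Case 1: O(n^log_b(a)) = O(n^1.893)
Complexity: O(n^1.893)


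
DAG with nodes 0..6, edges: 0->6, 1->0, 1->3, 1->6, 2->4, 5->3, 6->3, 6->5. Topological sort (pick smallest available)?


Kahn's algorithm, process smallest node first
Order: [1, 0, 2, 4, 6, 5, 3]


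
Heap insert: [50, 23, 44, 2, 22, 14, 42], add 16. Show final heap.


Append 16: [50, 23, 44, 2, 22, 14, 42, 16]
Bubble up: swap idx 7(16) with idx 3(2)
Result: [50, 23, 44, 16, 22, 14, 42, 2]


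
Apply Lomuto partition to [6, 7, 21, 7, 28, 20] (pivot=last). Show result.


Elements <= 20 go left of pivot.
Result: [6, 7, 7, 20, 28, 21], pivot at index 3


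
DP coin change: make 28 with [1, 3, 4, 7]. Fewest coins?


dp[0]=0; dp[i]=1+min(dp[i-c] for c in coins)
...dp[23]=5, dp[24]=4, dp[25]=4, dp[26]=5, dp[27]=5, dp[28]=4
Minimum coins for 28 = 4


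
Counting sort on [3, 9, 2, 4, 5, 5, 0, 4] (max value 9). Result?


Count array: [1, 0, 1, 1, 2, 2, 0, 0, 0, 1]
Reconstruct: [0, 2, 3, 4, 4, 5, 5, 9]


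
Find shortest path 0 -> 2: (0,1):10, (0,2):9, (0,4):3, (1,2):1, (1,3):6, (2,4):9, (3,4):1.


Dijkstra from 0:
Distances: {0: 0, 1: 10, 2: 9, 3: 4, 4: 3}
Shortest distance to 2 = 9, path = [0, 2]


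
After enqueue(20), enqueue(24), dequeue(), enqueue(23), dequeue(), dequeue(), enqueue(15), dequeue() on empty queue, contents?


enqueue(20) -> [20]
enqueue(24) -> [20, 24]
dequeue() returns 20 -> [24]
enqueue(23) -> [24, 23]
dequeue() returns 24 -> [23]
dequeue() returns 23 -> []
enqueue(15) -> [15]
dequeue() returns 15 -> []
Final queue (front to back): []


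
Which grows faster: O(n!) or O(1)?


constant grows slower than factorial
O(1) is asymptotically smaller; O(n!) grows faster


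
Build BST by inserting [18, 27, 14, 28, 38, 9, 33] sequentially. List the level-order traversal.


Root = 18; build tree by BST insertion.
Level-Order traversal: [18, 14, 27, 9, 28, 38, 33]


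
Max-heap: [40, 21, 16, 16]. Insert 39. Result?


Append 39: [40, 21, 16, 16, 39]
Bubble up: swap idx 4(39) with idx 1(21)
Result: [40, 39, 16, 16, 21]


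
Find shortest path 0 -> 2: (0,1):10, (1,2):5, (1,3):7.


Dijkstra from 0:
Distances: {0: 0, 1: 10, 2: 15, 3: 17}
Shortest distance to 2 = 15, path = [0, 1, 2]


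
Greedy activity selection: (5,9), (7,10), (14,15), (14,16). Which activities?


Greedy: pick earliest-ending, then skip overlaps.
Selected (2 activities): [(5, 9), (14, 15)]


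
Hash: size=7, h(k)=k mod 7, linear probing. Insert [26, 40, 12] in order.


Insertions: 26->slot 5; 40->slot 6; 12->slot 0
Table: [12, None, None, None, None, 26, 40]


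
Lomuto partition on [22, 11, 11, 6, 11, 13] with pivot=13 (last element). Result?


Elements <= 13 go left of pivot.
Result: [11, 11, 6, 11, 13, 22], pivot at index 4


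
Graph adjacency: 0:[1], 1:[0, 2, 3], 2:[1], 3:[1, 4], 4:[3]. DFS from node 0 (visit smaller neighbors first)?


DFS stack-based: start with [0]
Visit order: [0, 1, 2, 3, 4]


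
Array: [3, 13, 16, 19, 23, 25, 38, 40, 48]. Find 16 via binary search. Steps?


Search for 16:
[0,8] mid=4 arr[4]=23
[0,3] mid=1 arr[1]=13
[2,3] mid=2 arr[2]=16
Total: 3 comparisons


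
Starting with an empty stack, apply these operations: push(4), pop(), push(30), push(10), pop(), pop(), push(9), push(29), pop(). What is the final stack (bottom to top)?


push(4) -> [4]
pop() returns 4 -> []
push(30) -> [30]
push(10) -> [30, 10]
pop() returns 10 -> [30]
pop() returns 30 -> []
push(9) -> [9]
push(29) -> [9, 29]
pop() returns 29 -> [9]
Final stack (bottom to top): [9]


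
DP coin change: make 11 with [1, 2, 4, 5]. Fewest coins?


dp[0]=0; dp[i]=1+min(dp[i-c] for c in coins)
...dp[6]=2, dp[7]=2, dp[8]=2, dp[9]=2, dp[10]=2, dp[11]=3
Minimum coins for 11 = 3


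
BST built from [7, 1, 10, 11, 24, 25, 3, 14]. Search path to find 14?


BST root = 7
Search for 14: compare at each node
Path: [7, 10, 11, 24, 14]


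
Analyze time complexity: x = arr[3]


Analysis: constant-time operation, no loop
Complexity: O(1)


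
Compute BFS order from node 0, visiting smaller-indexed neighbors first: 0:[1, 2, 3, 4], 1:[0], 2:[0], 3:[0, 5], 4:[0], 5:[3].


BFS queue: start with [0]
Visit order: [0, 1, 2, 3, 4, 5]


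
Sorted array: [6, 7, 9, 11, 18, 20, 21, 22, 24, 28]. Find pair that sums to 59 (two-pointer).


Two pointers: lo=0, hi=9
No pair sums to 59


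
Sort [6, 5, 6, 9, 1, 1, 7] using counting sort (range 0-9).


Count array: [0, 2, 0, 0, 0, 1, 2, 1, 0, 1]
Reconstruct: [1, 1, 5, 6, 6, 7, 9]


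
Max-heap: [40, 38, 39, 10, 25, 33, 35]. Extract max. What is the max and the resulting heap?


Max = 40
Replace root with last, heapify down
Resulting heap: [39, 38, 35, 10, 25, 33]


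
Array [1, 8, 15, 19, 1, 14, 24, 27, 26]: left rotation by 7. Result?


Left rotate by 7: [27, 26, 1, 8, 15, 19, 1, 14, 24]


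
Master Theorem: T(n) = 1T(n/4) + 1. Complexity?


a=1, b=4, c=0. log_4(1)=0 = c=0. Case 2: O(n^c log n) = O(log n)
Complexity: O(log n)


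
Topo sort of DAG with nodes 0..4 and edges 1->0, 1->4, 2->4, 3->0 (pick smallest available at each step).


Kahn's algorithm, process smallest node first
Order: [1, 2, 3, 0, 4]


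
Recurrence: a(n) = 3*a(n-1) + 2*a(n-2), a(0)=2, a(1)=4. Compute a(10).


Build bottom-up:
...a(8)=32168, a(9)=114568, a(10)=3*114568+2*32168=408040


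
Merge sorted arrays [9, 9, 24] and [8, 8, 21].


Compare heads, take smaller each step.
Merged: [8, 8, 9, 9, 21, 24]


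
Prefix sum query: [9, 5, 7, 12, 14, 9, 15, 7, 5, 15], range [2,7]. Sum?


Prefix sums: [0, 9, 14, 21, 33, 47, 56, 71, 78, 83, 98]
Sum[2..7] = prefix[8] - prefix[2] = 78 - 14 = 64


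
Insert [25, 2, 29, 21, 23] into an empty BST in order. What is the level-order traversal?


Root = 25; build tree by BST insertion.
Level-Order traversal: [25, 2, 29, 21, 23]


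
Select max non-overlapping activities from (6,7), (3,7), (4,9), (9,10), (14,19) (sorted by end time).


Greedy: pick earliest-ending, then skip overlaps.
Selected (3 activities): [(6, 7), (9, 10), (14, 19)]


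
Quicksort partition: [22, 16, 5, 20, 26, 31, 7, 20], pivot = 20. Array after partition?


Elements <= 20 go left of pivot.
Result: [16, 5, 20, 7, 20, 31, 22, 26], pivot at index 4


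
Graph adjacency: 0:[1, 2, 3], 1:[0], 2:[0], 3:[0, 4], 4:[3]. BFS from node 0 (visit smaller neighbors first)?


BFS queue: start with [0]
Visit order: [0, 1, 2, 3, 4]


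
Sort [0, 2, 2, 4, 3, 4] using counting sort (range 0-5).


Count array: [1, 0, 2, 1, 2, 0]
Reconstruct: [0, 2, 2, 3, 4, 4]


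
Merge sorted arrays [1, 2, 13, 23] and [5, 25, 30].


Compare heads, take smaller each step.
Merged: [1, 2, 5, 13, 23, 25, 30]


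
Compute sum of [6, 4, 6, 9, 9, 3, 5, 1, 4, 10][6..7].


Prefix sums: [0, 6, 10, 16, 25, 34, 37, 42, 43, 47, 57]
Sum[6..7] = prefix[8] - prefix[6] = 43 - 37 = 6


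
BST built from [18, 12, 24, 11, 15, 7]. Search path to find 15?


BST root = 18
Search for 15: compare at each node
Path: [18, 12, 15]


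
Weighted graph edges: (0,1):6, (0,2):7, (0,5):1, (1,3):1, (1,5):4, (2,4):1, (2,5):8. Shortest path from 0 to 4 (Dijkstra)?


Dijkstra from 0:
Distances: {0: 0, 1: 5, 2: 7, 3: 6, 4: 8, 5: 1}
Shortest distance to 4 = 8, path = [0, 2, 4]


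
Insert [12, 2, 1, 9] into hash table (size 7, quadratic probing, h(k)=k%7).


Insertions: 12->slot 5; 2->slot 2; 1->slot 1; 9->slot 3
Table: [None, 1, 2, 9, None, 12, None]


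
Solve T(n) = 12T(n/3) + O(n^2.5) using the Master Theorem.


a=12, b=3, c=2.5. log_3(12)=2.262 < c=2.5. Case 3: O(n^c) = O(n^2.500)
Complexity: O(n^2.500)


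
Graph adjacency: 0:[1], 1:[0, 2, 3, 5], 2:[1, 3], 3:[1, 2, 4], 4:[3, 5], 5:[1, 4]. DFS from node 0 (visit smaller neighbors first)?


DFS stack-based: start with [0]
Visit order: [0, 1, 2, 3, 4, 5]


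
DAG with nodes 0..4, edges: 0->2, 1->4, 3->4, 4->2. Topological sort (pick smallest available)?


Kahn's algorithm, process smallest node first
Order: [0, 1, 3, 4, 2]


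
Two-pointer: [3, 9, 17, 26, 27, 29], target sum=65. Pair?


Two pointers: lo=0, hi=5
No pair sums to 65


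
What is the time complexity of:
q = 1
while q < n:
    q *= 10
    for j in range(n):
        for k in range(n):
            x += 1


Per nesting level: O(log n) * O(n) * O(n) = O(n^2 log n)
Complexity: O(n^2 log n)


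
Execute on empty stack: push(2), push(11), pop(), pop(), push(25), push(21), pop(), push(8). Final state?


push(2) -> [2]
push(11) -> [2, 11]
pop() returns 11 -> [2]
pop() returns 2 -> []
push(25) -> [25]
push(21) -> [25, 21]
pop() returns 21 -> [25]
push(8) -> [25, 8]
Final stack (bottom to top): [25, 8]


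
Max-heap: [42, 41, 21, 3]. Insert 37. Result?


Append 37: [42, 41, 21, 3, 37]
Bubble up: no swaps needed
Result: [42, 41, 21, 3, 37]


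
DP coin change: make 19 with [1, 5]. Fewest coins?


dp[0]=0; dp[i]=1+min(dp[i-c] for c in coins)
...dp[14]=6, dp[15]=3, dp[16]=4, dp[17]=5, dp[18]=6, dp[19]=7
Minimum coins for 19 = 7


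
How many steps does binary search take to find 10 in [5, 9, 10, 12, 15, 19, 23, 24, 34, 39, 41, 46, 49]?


Search for 10:
[0,12] mid=6 arr[6]=23
[0,5] mid=2 arr[2]=10
Total: 2 comparisons


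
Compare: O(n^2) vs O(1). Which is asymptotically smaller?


constant grows slower than quadratic
O(1) is asymptotically smaller; O(n^2) grows faster


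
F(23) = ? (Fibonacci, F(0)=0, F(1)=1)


F(n)=F(n-1)+F(n-2)
...F(21)=10946, F(22)=17711, F(23)=28657


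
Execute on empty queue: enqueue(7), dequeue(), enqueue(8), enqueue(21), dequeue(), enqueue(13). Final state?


enqueue(7) -> [7]
dequeue() returns 7 -> []
enqueue(8) -> [8]
enqueue(21) -> [8, 21]
dequeue() returns 8 -> [21]
enqueue(13) -> [21, 13]
Final queue (front to back): [21, 13]


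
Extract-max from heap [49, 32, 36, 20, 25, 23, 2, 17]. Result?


Max = 49
Replace root with last, heapify down
Resulting heap: [36, 32, 23, 20, 25, 17, 2]


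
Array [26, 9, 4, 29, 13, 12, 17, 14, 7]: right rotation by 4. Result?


Right rotate by 4: [12, 17, 14, 7, 26, 9, 4, 29, 13]


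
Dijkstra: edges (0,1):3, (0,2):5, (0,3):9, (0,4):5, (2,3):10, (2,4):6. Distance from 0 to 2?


Dijkstra from 0:
Distances: {0: 0, 1: 3, 2: 5, 3: 9, 4: 5}
Shortest distance to 2 = 5, path = [0, 2]


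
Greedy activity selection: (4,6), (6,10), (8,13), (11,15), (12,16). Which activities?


Greedy: pick earliest-ending, then skip overlaps.
Selected (3 activities): [(4, 6), (6, 10), (11, 15)]


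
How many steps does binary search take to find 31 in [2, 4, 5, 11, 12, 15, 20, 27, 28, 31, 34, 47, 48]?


Search for 31:
[0,12] mid=6 arr[6]=20
[7,12] mid=9 arr[9]=31
Total: 2 comparisons


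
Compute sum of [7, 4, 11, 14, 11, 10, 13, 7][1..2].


Prefix sums: [0, 7, 11, 22, 36, 47, 57, 70, 77]
Sum[1..2] = prefix[3] - prefix[1] = 22 - 7 = 15


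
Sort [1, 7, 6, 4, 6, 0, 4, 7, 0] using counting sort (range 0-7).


Count array: [2, 1, 0, 0, 2, 0, 2, 2]
Reconstruct: [0, 0, 1, 4, 4, 6, 6, 7, 7]


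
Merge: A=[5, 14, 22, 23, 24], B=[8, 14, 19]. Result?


Compare heads, take smaller each step.
Merged: [5, 8, 14, 14, 19, 22, 23, 24]


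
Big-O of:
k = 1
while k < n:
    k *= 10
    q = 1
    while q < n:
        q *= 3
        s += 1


Per nesting level: O(log n) * O(log n) = O((log n)^2)
Complexity: O((log n)^2)


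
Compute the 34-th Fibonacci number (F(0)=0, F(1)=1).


F(n)=F(n-1)+F(n-2)
...F(32)=2178309, F(33)=3524578, F(34)=5702887


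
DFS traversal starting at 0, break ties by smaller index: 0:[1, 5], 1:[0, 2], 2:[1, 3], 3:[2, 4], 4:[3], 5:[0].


DFS stack-based: start with [0]
Visit order: [0, 1, 2, 3, 4, 5]


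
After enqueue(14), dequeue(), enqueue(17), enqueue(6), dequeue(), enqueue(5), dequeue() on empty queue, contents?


enqueue(14) -> [14]
dequeue() returns 14 -> []
enqueue(17) -> [17]
enqueue(6) -> [17, 6]
dequeue() returns 17 -> [6]
enqueue(5) -> [6, 5]
dequeue() returns 6 -> [5]
Final queue (front to back): [5]


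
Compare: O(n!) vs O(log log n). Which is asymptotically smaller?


double-logarithmic grows slower than factorial
O(log log n) is asymptotically smaller; O(n!) grows faster


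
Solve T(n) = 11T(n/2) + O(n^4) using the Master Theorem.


a=11, b=2, c=4. log_2(11)=3.459 < c=4. Case 3: O(n^c) = O(n^4)
Complexity: O(n^4)


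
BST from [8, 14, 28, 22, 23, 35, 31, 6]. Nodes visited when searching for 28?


BST root = 8
Search for 28: compare at each node
Path: [8, 14, 28]


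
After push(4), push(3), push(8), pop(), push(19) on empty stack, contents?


push(4) -> [4]
push(3) -> [4, 3]
push(8) -> [4, 3, 8]
pop() returns 8 -> [4, 3]
push(19) -> [4, 3, 19]
Final stack (bottom to top): [4, 3, 19]


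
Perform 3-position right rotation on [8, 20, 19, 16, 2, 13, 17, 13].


Right rotate by 3: [13, 17, 13, 8, 20, 19, 16, 2]


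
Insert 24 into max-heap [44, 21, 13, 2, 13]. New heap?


Append 24: [44, 21, 13, 2, 13, 24]
Bubble up: swap idx 5(24) with idx 2(13)
Result: [44, 21, 24, 2, 13, 13]


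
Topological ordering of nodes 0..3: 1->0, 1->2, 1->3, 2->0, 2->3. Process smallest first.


Kahn's algorithm, process smallest node first
Order: [1, 2, 0, 3]
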